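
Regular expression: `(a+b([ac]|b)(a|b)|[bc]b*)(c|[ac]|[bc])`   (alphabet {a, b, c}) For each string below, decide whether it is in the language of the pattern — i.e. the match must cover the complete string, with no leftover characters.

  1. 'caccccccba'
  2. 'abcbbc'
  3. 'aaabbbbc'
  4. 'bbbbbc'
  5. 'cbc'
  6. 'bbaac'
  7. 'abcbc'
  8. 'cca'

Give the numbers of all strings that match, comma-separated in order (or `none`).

4, 5, 7

1 → no match
2 → no match
3 → no match
4 → match
5 → match
6 → no match
7 → match
8 → no match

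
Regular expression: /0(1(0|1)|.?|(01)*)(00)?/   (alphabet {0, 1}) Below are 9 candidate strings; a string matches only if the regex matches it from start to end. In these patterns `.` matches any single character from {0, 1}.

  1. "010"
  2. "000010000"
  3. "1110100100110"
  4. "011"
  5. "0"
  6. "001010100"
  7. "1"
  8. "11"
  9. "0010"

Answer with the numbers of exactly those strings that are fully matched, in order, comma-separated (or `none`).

1 → match
2 → no match
3 → no match — must start with "0"
4 → match
5 → match
6 → match
7 → no match — must start with "0"
8 → no match — must start with "0"
9 → no match

1, 4, 5, 6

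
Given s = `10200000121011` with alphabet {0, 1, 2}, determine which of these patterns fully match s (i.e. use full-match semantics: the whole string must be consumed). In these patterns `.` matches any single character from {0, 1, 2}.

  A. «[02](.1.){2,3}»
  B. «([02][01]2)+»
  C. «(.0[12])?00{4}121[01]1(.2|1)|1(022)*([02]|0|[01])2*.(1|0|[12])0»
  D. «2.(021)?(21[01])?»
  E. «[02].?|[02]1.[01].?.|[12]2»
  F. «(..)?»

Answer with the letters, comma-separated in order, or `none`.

C

A → no match
B → no match — must end with `2`
C → match
D → no match — must start with `2`
E → no match
F → no match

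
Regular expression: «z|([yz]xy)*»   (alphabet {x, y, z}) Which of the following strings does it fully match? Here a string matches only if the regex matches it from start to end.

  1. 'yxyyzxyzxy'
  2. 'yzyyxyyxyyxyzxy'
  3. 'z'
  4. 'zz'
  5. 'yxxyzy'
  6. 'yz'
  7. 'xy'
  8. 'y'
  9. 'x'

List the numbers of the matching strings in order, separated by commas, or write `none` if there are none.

3

1. 'yxyyzxyzxy' → no match
2 → no match
3. 'z' → match
4. 'zz' → no match
5. 'yxxyzy' → no match
6. 'yz' → no match
7. 'xy' → no match
8. 'y' → no match
9. 'x' → no match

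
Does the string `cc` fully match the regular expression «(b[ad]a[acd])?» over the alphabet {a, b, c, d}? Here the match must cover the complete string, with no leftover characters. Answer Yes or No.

No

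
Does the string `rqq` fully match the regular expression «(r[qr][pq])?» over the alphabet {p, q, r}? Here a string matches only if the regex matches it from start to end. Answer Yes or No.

Yes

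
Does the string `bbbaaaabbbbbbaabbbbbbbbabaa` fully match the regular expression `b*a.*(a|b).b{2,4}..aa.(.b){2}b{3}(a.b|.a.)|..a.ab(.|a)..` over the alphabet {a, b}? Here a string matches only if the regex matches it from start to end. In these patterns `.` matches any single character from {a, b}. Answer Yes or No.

No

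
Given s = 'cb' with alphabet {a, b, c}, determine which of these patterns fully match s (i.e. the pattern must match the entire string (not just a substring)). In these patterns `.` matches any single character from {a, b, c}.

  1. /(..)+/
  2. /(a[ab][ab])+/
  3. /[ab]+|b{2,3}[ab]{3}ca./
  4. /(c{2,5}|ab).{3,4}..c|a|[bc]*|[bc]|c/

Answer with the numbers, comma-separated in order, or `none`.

1, 4

1 → match
2 → no match — must start with 'a'
3 → no match
4 → match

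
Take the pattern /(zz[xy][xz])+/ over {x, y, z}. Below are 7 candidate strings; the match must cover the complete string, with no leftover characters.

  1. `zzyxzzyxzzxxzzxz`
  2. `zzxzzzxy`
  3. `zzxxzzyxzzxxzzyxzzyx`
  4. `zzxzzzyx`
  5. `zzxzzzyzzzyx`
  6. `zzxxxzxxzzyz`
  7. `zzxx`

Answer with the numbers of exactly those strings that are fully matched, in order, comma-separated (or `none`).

1 → match
2 → no match
3 → match
4 → match
5 → match
6 → no match
7 → match

1, 3, 4, 5, 7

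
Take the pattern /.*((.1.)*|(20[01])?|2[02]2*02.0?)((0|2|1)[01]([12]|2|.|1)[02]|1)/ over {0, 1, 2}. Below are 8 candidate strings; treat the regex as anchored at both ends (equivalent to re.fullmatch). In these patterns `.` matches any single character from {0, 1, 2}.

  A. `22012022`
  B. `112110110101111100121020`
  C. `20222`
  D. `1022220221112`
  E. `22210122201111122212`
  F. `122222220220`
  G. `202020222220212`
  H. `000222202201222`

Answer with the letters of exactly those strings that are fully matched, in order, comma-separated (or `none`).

A, B, D

A → match
B → match
C → no match
D → match
E → no match
F → no match
G → no match
H → no match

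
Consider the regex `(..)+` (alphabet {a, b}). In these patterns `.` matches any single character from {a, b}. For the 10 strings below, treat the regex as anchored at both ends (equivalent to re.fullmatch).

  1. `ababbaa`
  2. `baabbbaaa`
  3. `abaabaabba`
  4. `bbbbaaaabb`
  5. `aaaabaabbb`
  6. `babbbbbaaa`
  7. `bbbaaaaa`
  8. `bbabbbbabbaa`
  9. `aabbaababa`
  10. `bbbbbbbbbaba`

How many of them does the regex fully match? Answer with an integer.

8

1 → no match
2 → no match
3 → match
4 → match
5 → match
6 → match
7 → match
8 → match
9 → match
10 → match
Total matched: 8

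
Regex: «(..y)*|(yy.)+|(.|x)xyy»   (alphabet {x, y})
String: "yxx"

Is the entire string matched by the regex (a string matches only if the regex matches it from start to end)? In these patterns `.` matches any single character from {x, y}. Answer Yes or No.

No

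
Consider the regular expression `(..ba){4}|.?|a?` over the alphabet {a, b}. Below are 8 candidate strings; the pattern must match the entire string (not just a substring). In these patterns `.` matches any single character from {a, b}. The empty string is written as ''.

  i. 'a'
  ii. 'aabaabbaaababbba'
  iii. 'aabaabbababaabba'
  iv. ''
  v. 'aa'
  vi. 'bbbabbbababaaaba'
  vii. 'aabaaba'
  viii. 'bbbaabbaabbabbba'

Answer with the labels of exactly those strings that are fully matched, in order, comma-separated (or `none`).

i → match
ii → match
iii → match
iv → match
v → no match
vi → match
vii → no match
viii → match

i, ii, iii, iv, vi, viii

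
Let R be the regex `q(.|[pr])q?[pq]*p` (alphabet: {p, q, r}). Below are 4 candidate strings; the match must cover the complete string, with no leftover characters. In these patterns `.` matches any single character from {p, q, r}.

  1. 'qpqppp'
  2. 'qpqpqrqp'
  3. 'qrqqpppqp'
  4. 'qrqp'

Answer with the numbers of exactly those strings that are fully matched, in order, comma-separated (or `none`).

1, 3, 4

1 → match
2 → no match
3 → match
4 → match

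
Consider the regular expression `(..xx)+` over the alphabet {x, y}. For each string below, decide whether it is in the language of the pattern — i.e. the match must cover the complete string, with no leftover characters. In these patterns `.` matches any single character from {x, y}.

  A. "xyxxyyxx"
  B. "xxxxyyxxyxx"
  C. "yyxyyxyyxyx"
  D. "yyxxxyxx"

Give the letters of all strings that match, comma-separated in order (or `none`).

A. "xyxxyyxx" → match
B. "xxxxyyxxyxx" → no match
C. "yyxyyxyyxyx" → no match — must end with "xx"
D. "yyxxxyxx" → match

A, D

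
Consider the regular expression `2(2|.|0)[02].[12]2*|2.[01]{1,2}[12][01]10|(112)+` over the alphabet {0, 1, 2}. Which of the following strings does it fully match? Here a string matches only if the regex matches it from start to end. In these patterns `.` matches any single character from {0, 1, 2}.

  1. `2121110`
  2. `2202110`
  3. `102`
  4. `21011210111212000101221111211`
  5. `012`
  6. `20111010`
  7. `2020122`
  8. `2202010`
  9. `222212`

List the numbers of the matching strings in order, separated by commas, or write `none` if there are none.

2, 6, 7, 8, 9

1 → no match
2 → match
3 → no match
4 → no match
5 → no match
6 → match
7 → match
8 → match
9 → match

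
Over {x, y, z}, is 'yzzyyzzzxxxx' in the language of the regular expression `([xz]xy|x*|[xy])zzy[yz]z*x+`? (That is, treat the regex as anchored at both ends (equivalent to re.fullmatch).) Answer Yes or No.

Yes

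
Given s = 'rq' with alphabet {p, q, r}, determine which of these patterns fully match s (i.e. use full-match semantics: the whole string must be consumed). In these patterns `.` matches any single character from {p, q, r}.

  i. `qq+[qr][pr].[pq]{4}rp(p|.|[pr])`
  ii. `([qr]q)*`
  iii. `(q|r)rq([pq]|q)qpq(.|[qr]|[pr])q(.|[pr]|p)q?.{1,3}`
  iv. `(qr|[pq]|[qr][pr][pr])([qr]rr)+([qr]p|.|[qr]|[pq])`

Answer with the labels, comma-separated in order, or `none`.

ii

i → no match — must start with 'qq'
ii → match
iii → no match
iv → no match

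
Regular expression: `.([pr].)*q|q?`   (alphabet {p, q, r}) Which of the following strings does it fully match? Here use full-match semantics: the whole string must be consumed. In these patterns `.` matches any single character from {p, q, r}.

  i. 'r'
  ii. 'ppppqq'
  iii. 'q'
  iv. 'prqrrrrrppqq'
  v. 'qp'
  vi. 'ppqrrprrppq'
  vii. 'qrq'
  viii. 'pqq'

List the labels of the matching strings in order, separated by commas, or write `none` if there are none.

i → no match
ii → match
iii → match
iv → match
v → no match
vi → no match
vii → no match
viii → no match

ii, iii, iv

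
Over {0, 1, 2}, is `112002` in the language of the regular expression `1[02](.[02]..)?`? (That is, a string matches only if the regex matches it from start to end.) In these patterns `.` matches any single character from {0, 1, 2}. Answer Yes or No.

No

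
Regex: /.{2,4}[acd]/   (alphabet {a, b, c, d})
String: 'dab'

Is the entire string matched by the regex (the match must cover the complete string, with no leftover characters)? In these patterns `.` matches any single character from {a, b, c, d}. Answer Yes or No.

No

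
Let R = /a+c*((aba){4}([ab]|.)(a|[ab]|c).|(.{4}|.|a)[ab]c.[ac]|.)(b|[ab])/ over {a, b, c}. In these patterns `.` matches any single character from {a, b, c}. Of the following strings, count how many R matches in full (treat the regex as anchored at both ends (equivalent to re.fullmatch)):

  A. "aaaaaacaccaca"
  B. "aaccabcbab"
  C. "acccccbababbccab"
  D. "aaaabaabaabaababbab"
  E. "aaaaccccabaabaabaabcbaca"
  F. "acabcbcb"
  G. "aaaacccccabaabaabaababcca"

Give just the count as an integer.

A → no match
B. "aaccabcbab" → match
C → no match
D → match
E → no match
F. "acabcbcb" → match
G → match
Total matched: 4

4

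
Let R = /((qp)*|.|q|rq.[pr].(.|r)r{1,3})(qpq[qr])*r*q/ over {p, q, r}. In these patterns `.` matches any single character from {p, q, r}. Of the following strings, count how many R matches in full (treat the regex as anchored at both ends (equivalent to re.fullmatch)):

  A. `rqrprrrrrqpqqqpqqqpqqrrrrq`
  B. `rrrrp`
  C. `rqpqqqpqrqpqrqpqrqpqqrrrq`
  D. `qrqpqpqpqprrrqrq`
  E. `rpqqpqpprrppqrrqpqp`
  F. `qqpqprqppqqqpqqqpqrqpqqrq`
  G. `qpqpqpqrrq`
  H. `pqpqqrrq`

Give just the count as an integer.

4

A → match
B → no match — must end with `q`
C → match
D → no match
E → no match — must end with `q`
F → no match
G → match
H → match
Total matched: 4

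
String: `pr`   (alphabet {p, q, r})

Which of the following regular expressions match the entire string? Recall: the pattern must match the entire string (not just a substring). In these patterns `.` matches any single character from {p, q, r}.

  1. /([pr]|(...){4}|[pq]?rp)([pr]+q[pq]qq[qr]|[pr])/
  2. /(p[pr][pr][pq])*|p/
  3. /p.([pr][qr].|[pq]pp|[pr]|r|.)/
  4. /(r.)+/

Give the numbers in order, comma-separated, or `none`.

1 → match
2 → no match
3 → no match
4 → no match — must start with `r`

1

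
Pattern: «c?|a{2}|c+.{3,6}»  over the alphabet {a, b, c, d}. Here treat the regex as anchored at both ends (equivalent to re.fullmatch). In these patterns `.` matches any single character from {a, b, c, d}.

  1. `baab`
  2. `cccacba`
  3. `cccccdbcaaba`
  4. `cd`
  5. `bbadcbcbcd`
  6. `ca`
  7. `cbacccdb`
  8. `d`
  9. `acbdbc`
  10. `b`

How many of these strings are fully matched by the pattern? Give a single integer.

1 → no match
2 → match
3 → no match
4 → no match
5 → no match
6 → no match
7 → no match
8 → no match
9 → no match
10 → no match
Total matched: 1

1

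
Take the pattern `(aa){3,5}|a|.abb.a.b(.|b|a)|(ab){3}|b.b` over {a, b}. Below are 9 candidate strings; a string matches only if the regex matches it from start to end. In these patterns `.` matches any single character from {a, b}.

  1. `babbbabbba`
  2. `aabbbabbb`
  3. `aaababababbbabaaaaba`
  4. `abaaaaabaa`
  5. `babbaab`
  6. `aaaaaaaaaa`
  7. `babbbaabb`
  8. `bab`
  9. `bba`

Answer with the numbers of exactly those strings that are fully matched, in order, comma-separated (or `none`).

2, 6, 7, 8

1 → no match
2 → match
3 → no match
4 → no match
5 → no match
6 → match
7 → match
8 → match
9 → no match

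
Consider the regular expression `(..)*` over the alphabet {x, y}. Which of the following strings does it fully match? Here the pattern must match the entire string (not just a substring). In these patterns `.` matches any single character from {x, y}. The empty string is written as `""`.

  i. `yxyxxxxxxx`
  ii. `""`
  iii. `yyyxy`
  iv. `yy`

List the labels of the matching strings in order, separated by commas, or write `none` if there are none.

i. `yxyxxxxxxx` → match
ii. `""` → match
iii. `yyyxy` → no match
iv. `yy` → match

i, ii, iv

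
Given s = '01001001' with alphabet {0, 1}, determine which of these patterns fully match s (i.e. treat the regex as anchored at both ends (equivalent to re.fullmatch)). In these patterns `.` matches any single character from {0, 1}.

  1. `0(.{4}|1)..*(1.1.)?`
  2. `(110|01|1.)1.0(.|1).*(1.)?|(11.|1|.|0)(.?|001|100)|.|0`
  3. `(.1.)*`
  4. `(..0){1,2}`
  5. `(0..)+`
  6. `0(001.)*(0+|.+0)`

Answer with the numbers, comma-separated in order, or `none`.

1 → match
2 → no match
3 → no match
4 → no match — must end with '0'
5 → no match
6 → no match — must end with '0'

1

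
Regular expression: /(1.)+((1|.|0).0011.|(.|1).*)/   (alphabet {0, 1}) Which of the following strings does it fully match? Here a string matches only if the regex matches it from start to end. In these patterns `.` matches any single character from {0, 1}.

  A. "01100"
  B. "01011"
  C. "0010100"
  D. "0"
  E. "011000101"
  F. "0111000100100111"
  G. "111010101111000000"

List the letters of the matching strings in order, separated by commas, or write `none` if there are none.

G

A → no match — must start with "1"
B → no match — must start with "1"
C → no match — must start with "1"
D → no match — must start with "1"
E → no match — must start with "1"
F → no match — must start with "1"
G → match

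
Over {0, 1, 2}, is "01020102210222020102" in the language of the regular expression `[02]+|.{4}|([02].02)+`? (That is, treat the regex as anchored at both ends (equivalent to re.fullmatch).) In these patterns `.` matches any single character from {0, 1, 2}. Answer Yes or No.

Yes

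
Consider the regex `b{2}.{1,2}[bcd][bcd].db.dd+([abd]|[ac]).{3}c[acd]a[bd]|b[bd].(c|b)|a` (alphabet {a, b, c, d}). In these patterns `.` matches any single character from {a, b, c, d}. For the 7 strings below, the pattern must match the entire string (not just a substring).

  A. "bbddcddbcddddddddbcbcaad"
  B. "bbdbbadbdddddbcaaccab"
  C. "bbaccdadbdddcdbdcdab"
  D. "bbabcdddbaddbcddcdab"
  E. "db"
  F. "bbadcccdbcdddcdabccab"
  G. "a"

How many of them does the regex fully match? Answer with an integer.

6

A → match
B → match
C → match
D → match
E. "db" → no match
F → match
G. "a" → match
Total matched: 6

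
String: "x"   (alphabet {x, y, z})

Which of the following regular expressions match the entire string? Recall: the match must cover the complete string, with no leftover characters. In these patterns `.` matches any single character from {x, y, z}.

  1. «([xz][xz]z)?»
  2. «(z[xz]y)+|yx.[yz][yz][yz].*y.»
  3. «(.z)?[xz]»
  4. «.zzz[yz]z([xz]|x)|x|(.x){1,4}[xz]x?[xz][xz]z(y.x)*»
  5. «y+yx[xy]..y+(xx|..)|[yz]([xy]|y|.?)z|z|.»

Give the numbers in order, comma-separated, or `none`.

3, 4, 5

1 → no match
2 → no match
3 → match
4 → match
5 → match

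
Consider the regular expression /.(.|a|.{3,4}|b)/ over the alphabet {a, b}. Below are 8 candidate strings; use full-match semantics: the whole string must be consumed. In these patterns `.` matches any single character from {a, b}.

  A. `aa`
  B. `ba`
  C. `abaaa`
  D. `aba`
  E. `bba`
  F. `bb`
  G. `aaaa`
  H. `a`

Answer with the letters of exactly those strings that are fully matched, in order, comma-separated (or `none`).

A → match
B → match
C → match
D → no match
E → no match
F → match
G → match
H → no match

A, B, C, F, G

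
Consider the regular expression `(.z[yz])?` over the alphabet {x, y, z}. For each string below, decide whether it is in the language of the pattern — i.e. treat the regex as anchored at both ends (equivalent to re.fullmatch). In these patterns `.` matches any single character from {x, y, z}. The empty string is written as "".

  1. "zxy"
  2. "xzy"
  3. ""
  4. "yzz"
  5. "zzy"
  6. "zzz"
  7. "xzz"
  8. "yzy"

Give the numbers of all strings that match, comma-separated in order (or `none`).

2, 3, 4, 5, 6, 7, 8

1 → no match
2 → match
3 → match
4 → match
5 → match
6 → match
7 → match
8 → match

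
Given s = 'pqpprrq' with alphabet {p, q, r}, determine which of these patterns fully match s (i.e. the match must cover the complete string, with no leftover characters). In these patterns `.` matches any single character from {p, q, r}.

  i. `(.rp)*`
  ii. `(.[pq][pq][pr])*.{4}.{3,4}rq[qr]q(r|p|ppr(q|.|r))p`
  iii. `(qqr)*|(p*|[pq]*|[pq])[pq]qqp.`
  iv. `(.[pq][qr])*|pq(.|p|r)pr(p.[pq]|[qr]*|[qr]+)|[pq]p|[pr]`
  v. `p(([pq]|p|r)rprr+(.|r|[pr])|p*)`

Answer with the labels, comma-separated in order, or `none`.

iv

i → no match
ii → no match — must end with 'p'
iii → no match
iv → match
v → no match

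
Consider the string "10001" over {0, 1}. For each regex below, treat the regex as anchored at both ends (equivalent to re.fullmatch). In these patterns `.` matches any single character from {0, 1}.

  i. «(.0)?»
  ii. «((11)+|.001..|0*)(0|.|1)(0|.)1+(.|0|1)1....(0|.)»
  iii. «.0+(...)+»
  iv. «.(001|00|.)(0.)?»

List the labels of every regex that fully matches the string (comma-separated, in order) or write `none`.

iii, iv

i → no match
ii → no match
iii → match
iv → match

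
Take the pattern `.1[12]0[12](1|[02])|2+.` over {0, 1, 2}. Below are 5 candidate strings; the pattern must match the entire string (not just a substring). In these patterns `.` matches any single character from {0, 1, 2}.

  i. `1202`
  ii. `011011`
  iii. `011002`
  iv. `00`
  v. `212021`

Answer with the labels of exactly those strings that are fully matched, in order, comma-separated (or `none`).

ii, v

i. `1202` → no match
ii. `011011` → match
iii. `011002` → no match
iv. `00` → no match
v. `212021` → match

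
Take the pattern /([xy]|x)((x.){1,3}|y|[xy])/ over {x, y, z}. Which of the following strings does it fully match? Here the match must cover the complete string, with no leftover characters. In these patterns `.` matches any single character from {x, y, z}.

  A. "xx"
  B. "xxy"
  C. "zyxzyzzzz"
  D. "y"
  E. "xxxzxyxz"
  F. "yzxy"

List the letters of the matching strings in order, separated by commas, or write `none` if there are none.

A, B

A → match
B → match
C → no match
D → no match
E → no match
F → no match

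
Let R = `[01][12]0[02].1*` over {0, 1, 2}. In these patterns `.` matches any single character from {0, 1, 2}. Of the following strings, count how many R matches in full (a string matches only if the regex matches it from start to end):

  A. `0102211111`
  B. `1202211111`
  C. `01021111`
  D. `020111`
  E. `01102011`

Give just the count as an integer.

3

A. `0102211111` → match
B. `1202211111` → match
C. `01021111` → match
D. `020111` → no match
E. `01102011` → no match
Total matched: 3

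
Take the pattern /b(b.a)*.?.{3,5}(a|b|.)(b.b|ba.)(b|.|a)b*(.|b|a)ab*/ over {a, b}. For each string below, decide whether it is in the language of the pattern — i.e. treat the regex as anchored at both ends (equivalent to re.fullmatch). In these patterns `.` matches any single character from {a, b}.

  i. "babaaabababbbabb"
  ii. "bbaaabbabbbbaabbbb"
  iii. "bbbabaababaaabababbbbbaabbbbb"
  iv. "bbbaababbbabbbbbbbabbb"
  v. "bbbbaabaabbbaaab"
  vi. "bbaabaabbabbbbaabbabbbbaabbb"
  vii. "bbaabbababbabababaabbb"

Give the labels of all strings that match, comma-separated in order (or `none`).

i → match
ii → match
iii → match
iv → match
v → no match
vi → match
vii → match

i, ii, iii, iv, vi, vii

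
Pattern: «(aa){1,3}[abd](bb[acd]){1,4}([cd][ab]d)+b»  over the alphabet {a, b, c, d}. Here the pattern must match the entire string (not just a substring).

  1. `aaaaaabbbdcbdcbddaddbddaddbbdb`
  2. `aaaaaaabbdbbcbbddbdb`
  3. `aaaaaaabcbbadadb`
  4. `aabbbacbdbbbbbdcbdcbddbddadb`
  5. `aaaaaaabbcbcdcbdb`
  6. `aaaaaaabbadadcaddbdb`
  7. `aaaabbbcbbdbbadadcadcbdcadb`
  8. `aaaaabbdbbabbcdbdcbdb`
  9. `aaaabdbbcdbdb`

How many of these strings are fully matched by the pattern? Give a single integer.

4

1 → no match
2 → match
3 → no match
4 → no match
5 → no match
6 → match
7 → match
8 → match
9 → no match
Total matched: 4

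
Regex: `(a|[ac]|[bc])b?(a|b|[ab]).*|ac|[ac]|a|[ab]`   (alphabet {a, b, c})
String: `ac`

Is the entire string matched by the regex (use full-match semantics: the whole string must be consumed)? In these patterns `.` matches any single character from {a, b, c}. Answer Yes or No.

Yes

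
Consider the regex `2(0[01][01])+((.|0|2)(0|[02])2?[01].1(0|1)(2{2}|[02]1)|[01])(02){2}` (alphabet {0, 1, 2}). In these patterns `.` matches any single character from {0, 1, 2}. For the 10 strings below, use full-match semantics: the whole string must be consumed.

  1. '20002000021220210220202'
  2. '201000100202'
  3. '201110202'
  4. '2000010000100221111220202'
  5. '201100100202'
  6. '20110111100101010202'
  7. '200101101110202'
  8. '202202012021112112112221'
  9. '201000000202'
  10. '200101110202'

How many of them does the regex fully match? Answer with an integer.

1 → no match
2 → match
3 → match
4 → no match
5 → match
6 → no match
7 → match
8 → no match — must end with '02'
9 → match
10 → match
Total matched: 6

6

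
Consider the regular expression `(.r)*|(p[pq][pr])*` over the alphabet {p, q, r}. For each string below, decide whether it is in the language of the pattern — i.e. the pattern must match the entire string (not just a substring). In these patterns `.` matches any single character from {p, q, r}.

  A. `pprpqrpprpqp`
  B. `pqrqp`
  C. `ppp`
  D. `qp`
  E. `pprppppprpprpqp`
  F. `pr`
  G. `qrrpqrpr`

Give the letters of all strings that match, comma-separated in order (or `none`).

A, C, E, F

A → match
B → no match
C → match
D → no match
E → match
F → match
G → no match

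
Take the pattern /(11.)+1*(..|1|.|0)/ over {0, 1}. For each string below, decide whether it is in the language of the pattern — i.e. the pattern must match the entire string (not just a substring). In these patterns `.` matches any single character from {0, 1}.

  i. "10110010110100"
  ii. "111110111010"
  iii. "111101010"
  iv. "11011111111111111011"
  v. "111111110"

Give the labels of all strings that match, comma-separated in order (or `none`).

i → no match — must start with "11"
ii → no match
iii → no match
iv → match
v → match

iv, v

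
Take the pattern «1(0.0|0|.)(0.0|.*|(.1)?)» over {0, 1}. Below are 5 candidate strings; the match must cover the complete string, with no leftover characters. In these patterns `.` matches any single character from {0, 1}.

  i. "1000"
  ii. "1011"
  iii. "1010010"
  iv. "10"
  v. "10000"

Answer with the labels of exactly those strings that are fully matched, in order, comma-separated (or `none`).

i → match
ii → match
iii → match
iv → match
v → match

i, ii, iii, iv, v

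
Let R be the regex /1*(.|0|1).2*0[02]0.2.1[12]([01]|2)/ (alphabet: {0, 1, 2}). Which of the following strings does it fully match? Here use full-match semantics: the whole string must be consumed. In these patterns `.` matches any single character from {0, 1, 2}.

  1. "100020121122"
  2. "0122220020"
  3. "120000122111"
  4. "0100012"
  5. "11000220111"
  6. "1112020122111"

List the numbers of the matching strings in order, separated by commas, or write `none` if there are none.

1, 3, 5, 6

1 → match
2 → no match
3 → match
4 → no match
5 → match
6 → match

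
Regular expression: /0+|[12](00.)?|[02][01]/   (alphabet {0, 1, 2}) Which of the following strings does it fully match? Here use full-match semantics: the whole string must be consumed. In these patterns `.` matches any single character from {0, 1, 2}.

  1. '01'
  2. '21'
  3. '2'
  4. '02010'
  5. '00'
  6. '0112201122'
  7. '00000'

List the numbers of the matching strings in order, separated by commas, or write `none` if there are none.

1, 2, 3, 5, 7

1 → match
2 → match
3 → match
4 → no match
5 → match
6 → no match
7 → match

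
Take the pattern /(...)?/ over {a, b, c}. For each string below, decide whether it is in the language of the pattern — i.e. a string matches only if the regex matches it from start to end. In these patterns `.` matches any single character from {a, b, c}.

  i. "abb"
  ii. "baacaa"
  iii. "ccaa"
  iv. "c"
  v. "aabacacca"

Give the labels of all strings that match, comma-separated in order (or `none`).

i. "abb" → match
ii. "baacaa" → no match
iii. "ccaa" → no match
iv. "c" → no match
v. "aabacacca" → no match

i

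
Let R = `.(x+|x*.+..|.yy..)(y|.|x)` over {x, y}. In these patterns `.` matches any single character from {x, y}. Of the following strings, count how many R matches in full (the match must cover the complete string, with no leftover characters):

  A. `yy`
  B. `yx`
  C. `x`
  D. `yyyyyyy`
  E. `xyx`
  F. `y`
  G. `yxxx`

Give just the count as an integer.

A. `yy` → no match
B. `yx` → no match
C. `x` → no match
D. `yyyyyyy` → match
E. `xyx` → no match
F. `y` → no match
G. `yxxx` → match
Total matched: 2

2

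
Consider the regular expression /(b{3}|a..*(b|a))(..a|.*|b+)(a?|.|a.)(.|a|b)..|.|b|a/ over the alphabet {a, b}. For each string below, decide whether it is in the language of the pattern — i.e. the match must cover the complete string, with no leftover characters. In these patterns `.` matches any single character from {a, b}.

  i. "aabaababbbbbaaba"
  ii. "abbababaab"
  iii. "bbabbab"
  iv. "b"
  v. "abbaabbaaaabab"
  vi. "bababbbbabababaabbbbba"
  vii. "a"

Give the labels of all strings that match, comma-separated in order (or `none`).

i, ii, iv, v, vii

i → match
ii. "abbababaab" → match
iii. "bbabbab" → no match
iv. "b" → match
v → match
vi → no match
vii. "a" → match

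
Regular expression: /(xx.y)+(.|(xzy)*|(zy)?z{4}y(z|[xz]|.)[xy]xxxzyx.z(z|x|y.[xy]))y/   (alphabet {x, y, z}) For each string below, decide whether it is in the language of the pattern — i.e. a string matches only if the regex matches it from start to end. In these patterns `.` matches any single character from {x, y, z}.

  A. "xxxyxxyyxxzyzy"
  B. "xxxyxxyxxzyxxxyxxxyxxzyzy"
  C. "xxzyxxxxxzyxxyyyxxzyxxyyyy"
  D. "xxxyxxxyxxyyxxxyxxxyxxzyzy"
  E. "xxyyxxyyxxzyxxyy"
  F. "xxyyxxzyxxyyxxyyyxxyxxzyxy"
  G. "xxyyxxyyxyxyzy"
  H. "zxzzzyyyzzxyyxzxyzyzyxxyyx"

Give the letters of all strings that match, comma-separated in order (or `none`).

A, D

A → match
B → no match
C → no match
D → match
E → no match
F → no match
G → no match
H → no match — must start with "xx"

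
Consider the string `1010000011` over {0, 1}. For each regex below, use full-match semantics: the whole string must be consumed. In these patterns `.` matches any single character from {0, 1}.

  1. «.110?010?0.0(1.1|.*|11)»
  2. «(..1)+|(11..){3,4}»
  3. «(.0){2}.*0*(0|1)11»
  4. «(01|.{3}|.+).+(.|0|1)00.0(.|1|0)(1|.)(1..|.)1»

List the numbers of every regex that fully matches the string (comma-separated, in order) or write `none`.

1 → no match
2 → no match
3 → match
4 → no match

3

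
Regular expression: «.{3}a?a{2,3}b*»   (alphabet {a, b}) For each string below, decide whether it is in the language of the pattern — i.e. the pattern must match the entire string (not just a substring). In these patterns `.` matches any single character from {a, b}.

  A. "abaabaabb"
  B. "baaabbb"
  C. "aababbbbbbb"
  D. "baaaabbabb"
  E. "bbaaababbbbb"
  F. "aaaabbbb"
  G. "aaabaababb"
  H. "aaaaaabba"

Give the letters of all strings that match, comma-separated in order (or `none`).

A → no match
B → no match
C → no match
D → no match
E → no match
F → no match
G → no match
H → no match

none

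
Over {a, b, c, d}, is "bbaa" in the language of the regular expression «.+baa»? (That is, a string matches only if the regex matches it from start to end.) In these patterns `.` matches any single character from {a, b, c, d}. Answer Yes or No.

Yes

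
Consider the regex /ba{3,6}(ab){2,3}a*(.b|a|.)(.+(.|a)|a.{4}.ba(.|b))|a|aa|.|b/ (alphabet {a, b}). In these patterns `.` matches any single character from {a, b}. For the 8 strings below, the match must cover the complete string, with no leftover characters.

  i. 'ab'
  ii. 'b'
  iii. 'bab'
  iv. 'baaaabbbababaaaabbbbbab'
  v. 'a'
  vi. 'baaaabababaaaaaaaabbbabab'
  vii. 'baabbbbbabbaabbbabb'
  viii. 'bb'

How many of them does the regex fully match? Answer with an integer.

3

i → no match
ii → match
iii → no match
iv → no match
v → match
vi → match
vii → no match
viii → no match
Total matched: 3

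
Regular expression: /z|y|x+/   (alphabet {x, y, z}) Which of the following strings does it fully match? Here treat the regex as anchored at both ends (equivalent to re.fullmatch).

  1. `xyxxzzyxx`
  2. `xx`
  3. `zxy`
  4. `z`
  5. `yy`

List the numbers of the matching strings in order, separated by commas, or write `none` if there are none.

2, 4

1 → no match
2 → match
3 → no match
4 → match
5 → no match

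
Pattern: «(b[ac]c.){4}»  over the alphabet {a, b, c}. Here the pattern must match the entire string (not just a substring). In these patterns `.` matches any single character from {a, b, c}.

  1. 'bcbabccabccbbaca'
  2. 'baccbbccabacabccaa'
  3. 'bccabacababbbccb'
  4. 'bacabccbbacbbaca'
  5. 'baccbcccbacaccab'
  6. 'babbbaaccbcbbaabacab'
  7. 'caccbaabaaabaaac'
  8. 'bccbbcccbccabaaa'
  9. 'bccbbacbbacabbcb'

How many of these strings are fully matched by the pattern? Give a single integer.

1 → no match
2 → no match
3 → no match
4 → match
5 → no match
6 → no match
7 → no match — must start with 'b'
8 → no match
9 → no match
Total matched: 1

1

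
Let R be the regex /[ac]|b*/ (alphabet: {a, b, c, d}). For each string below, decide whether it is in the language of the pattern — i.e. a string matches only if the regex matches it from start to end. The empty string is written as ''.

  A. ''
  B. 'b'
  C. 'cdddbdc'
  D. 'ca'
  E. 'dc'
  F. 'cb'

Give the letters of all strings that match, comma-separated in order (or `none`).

A → match
B → match
C → no match
D → no match
E → no match
F → no match

A, B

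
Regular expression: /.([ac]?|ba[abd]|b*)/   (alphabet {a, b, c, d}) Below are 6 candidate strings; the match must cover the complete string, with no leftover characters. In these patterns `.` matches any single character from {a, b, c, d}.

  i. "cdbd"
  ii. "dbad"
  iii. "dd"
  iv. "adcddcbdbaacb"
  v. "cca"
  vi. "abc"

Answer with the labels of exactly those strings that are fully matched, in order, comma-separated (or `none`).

ii

i. "cdbd" → no match
ii. "dbad" → match
iii. "dd" → no match
iv → no match
v. "cca" → no match
vi. "abc" → no match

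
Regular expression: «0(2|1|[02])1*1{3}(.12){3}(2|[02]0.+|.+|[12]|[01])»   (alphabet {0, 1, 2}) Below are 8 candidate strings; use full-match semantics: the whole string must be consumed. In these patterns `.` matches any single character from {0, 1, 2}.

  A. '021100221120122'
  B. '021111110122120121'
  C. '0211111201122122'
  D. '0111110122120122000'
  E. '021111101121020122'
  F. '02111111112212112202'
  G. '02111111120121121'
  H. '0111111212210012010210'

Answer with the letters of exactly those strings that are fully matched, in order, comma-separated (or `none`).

A → no match
B → match
C → no match
D → match
E → no match
F → match
G → match
H → no match

B, D, F, G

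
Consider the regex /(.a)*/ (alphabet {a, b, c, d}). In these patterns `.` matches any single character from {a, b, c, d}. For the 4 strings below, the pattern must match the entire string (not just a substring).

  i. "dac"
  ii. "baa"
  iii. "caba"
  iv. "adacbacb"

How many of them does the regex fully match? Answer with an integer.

1

i → no match
ii → no match
iii → match
iv → no match
Total matched: 1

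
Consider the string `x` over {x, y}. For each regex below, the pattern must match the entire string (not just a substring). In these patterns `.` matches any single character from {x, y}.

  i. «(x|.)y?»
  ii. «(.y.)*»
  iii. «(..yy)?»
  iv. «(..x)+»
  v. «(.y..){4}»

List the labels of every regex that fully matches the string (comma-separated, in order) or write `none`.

i

i → match
ii → no match
iii → no match
iv → no match
v → no match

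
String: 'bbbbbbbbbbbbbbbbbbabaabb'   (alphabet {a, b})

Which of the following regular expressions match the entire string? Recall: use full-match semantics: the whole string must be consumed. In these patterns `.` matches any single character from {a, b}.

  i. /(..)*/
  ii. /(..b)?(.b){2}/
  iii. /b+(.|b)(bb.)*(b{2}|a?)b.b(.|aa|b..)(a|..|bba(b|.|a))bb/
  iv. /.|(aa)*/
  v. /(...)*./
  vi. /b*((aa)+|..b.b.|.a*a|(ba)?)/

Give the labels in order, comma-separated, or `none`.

i → match
ii → no match
iii → match
iv → no match
v → no match
vi → no match

i, iii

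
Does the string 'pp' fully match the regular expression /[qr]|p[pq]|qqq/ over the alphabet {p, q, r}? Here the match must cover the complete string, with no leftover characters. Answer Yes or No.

Yes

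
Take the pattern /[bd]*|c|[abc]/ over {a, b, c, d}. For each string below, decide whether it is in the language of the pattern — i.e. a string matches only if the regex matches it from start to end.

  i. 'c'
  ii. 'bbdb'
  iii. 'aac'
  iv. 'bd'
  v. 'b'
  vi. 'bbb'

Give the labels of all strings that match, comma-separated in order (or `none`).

i → match
ii → match
iii → no match
iv → match
v → match
vi → match

i, ii, iv, v, vi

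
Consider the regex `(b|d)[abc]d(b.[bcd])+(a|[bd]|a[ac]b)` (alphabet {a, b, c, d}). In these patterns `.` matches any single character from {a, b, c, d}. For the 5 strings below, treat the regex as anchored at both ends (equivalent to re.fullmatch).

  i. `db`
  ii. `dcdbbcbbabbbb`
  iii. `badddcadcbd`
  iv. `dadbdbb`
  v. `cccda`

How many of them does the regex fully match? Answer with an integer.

i → no match
ii → no match
iii → no match
iv → match
v → no match
Total matched: 1

1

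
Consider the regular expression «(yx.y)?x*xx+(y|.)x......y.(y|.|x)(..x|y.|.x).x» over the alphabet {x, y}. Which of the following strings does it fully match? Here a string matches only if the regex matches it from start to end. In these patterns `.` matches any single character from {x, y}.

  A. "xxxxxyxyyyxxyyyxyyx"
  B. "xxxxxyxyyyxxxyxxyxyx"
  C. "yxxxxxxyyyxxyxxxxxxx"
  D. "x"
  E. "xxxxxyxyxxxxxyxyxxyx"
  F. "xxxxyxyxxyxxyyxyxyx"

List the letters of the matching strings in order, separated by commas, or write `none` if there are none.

A → no match
B → match
C → no match
D → no match
E → match
F → match

B, E, F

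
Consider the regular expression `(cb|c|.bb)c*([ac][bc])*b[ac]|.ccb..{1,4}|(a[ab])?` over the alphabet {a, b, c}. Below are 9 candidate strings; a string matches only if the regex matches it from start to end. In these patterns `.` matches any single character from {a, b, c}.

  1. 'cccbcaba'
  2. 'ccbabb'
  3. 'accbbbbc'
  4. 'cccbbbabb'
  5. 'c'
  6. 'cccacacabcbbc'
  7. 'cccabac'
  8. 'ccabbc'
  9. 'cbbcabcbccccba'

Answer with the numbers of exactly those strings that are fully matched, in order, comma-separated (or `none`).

1, 3, 4, 6, 8, 9

1 → match
2 → no match
3 → match
4 → match
5 → no match
6 → match
7 → no match
8 → match
9 → match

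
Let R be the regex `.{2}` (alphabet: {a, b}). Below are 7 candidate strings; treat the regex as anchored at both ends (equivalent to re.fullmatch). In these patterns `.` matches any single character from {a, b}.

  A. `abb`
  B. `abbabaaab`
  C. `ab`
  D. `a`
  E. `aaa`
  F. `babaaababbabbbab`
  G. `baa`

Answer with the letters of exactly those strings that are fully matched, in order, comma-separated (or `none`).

A. `abb` → no match
B. `abbabaaab` → no match
C. `ab` → match
D. `a` → no match
E. `aaa` → no match
F → no match
G. `baa` → no match

C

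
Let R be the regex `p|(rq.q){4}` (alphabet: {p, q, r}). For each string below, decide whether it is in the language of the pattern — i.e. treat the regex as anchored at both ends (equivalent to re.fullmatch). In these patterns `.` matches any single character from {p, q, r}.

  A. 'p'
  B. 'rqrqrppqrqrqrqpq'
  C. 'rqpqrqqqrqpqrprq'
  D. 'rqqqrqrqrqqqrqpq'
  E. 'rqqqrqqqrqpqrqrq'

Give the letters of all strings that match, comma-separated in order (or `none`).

A, D, E

A → match
B → no match
C → no match
D → match
E → match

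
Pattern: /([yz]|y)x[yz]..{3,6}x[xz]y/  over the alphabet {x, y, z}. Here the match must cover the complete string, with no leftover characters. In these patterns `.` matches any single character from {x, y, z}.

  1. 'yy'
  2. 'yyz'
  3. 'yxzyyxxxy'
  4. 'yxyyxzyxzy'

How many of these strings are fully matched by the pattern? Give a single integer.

1

1 → no match
2 → no match — must end with 'y'
3 → no match
4 → match
Total matched: 1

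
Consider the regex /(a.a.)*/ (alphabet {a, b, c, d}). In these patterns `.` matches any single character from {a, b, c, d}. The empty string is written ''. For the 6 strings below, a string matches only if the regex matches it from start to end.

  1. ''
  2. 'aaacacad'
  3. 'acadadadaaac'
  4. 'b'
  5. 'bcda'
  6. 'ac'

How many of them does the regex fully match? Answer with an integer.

1 → match
2 → match
3 → match
4 → no match
5 → no match
6 → no match
Total matched: 3

3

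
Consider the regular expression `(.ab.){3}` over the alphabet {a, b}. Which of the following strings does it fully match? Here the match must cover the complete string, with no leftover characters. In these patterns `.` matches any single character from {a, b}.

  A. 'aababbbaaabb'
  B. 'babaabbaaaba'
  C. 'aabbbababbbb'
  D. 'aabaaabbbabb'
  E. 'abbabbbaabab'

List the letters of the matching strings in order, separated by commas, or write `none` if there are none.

D

A → no match
B → no match
C → no match
D → match
E → no match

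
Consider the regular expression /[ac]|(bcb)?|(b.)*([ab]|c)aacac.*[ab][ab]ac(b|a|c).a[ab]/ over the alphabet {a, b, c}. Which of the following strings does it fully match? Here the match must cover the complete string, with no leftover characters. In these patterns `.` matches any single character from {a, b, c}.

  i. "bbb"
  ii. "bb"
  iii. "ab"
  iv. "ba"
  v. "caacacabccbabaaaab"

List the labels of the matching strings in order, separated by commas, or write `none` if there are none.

i → no match
ii → no match
iii → no match
iv → no match
v → no match

none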